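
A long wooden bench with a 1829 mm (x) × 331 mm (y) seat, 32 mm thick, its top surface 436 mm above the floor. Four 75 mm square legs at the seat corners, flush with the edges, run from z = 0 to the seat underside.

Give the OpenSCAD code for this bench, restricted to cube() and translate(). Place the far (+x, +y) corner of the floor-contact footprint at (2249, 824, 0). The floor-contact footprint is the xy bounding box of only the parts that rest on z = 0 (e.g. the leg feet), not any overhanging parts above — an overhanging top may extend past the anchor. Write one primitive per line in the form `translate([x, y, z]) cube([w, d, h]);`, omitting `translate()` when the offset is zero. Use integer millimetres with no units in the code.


// leg_h = 436 − 32 = 404
translate([420, 493, 404]) cube([1829, 331, 32]);
translate([420, 493, 0]) cube([75, 75, 404]);
translate([420, 749, 0]) cube([75, 75, 404]);
translate([2174, 493, 0]) cube([75, 75, 404]);
translate([2174, 749, 0]) cube([75, 75, 404]);


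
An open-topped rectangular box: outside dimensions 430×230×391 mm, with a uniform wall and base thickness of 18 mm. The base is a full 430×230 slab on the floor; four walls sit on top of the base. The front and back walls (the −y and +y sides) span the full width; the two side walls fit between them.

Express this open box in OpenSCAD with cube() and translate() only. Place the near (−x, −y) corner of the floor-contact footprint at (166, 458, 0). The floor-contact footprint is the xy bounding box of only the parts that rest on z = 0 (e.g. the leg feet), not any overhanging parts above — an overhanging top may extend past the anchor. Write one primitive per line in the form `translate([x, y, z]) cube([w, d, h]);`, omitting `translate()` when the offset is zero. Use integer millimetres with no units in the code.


translate([166, 458, 0]) cube([430, 230, 18]);
translate([166, 458, 18]) cube([430, 18, 373]);
translate([166, 670, 18]) cube([430, 18, 373]);
translate([166, 476, 18]) cube([18, 194, 373]);
translate([578, 476, 18]) cube([18, 194, 373]);


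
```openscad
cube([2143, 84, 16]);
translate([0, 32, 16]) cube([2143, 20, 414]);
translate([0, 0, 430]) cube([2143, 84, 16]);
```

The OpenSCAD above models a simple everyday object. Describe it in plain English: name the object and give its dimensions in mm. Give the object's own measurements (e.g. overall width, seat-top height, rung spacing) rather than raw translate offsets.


An I-beam lying along x, 2143 mm long. Overall section height 446 mm. Two flanges 84 mm wide (y) and 16 mm thick, one on the floor and one at the top; a web 20 mm thick runs between them, centred on the flange width.


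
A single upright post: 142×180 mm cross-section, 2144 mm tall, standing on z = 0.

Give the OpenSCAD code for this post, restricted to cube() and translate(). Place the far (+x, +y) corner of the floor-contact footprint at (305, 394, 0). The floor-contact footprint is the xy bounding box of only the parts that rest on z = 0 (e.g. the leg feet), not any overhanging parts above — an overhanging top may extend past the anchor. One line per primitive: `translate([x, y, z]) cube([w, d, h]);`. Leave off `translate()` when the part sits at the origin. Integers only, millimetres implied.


translate([163, 214, 0]) cube([142, 180, 2144]);


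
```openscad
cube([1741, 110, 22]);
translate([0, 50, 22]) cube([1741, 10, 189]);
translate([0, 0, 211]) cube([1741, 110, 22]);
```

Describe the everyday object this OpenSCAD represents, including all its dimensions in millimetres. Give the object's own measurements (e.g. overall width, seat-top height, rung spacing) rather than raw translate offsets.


An I-beam lying along x, 1741 mm long. Overall section height 233 mm. Two flanges 110 mm wide (y) and 22 mm thick, one on the floor and one at the top; a web 10 mm thick runs between them, centred on the flange width.


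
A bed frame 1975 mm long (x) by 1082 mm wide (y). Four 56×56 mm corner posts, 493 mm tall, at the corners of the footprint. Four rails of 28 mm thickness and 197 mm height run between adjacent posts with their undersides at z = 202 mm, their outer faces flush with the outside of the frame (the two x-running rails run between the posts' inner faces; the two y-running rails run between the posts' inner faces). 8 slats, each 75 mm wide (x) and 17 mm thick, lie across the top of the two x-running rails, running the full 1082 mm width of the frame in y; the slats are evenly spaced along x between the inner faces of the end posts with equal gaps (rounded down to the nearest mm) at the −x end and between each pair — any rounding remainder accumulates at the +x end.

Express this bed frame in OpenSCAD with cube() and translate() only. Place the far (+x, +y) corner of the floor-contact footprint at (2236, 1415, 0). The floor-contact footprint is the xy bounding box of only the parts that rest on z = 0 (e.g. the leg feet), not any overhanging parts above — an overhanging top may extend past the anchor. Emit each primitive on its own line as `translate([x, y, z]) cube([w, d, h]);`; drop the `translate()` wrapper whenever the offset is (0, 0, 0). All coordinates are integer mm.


translate([261, 333, 0]) cube([56, 56, 493]);
translate([261, 1359, 0]) cube([56, 56, 493]);
translate([2180, 333, 0]) cube([56, 56, 493]);
translate([2180, 1359, 0]) cube([56, 56, 493]);
translate([317, 333, 202]) cube([1863, 28, 197]);
translate([317, 1387, 202]) cube([1863, 28, 197]);
translate([261, 389, 202]) cube([28, 970, 197]);
translate([2208, 389, 202]) cube([28, 970, 197]);
translate([457, 333, 399]) cube([75, 1082, 17]);
translate([672, 333, 399]) cube([75, 1082, 17]);
translate([887, 333, 399]) cube([75, 1082, 17]);
translate([1102, 333, 399]) cube([75, 1082, 17]);
translate([1317, 333, 399]) cube([75, 1082, 17]);
translate([1532, 333, 399]) cube([75, 1082, 17]);
translate([1747, 333, 399]) cube([75, 1082, 17]);
translate([1962, 333, 399]) cube([75, 1082, 17]);


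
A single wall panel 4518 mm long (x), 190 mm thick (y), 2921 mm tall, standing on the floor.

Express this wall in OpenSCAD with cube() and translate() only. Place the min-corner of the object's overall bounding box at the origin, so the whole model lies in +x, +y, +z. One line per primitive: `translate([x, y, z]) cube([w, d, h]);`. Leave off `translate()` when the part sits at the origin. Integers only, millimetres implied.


cube([4518, 190, 2921]);


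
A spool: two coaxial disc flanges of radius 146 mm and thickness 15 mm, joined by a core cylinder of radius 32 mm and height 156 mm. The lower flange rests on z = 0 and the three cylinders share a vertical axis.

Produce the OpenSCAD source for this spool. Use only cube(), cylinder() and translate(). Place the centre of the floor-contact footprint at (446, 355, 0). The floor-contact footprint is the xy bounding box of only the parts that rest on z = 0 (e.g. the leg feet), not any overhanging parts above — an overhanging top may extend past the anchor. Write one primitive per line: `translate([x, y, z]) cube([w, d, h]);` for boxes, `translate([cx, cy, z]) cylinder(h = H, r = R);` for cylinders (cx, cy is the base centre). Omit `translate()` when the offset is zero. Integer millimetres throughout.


translate([446, 355, 0]) cylinder(h = 15, r = 146);
translate([446, 355, 15]) cylinder(h = 156, r = 32);
translate([446, 355, 171]) cylinder(h = 15, r = 146);


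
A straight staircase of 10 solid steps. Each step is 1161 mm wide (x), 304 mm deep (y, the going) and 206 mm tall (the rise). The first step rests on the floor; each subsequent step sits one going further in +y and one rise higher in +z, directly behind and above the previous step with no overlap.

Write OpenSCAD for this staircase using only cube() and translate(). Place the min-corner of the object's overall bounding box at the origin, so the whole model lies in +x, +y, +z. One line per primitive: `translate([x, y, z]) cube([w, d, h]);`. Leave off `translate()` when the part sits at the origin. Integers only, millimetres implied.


cube([1161, 304, 206]);
translate([0, 304, 206]) cube([1161, 304, 206]);
translate([0, 608, 412]) cube([1161, 304, 206]);
translate([0, 912, 618]) cube([1161, 304, 206]);
translate([0, 1216, 824]) cube([1161, 304, 206]);
translate([0, 1520, 1030]) cube([1161, 304, 206]);
translate([0, 1824, 1236]) cube([1161, 304, 206]);
translate([0, 2128, 1442]) cube([1161, 304, 206]);
translate([0, 2432, 1648]) cube([1161, 304, 206]);
translate([0, 2736, 1854]) cube([1161, 304, 206]);


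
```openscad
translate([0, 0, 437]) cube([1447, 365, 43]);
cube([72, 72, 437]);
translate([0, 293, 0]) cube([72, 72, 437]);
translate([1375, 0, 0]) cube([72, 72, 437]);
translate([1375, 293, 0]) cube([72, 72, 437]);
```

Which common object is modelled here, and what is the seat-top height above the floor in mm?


A bench. The seat-top height is 480 mm.

A long slab on four corner posts — a bench. The slab sits at z = 437 with thickness 43, so the top is 437 + 43 = 480 mm.


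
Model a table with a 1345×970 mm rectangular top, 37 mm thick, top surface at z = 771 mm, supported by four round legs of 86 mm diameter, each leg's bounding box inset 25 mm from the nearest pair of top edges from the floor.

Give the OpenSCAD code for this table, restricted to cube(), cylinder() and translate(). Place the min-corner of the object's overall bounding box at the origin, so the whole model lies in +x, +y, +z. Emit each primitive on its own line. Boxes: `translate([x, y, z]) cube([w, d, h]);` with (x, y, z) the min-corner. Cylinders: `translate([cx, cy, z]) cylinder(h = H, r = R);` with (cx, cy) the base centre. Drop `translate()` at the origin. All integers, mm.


translate([0, 0, 734]) cube([1345, 970, 37]);
translate([68, 68, 0]) cylinder(h = 734, r = 43);
translate([1277, 68, 0]) cylinder(h = 734, r = 43);
translate([68, 902, 0]) cylinder(h = 734, r = 43);
translate([1277, 902, 0]) cylinder(h = 734, r = 43);


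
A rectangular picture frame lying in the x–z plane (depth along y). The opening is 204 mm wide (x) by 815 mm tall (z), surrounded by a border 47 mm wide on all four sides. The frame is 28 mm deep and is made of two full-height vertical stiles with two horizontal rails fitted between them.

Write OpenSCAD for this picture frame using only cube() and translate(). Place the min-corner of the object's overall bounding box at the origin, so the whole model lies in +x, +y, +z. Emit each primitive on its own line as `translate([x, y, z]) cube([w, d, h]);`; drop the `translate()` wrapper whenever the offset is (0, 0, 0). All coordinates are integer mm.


cube([47, 28, 909]);
translate([251, 0, 0]) cube([47, 28, 909]);
translate([47, 0, 0]) cube([204, 28, 47]);
translate([47, 0, 862]) cube([204, 28, 47]);


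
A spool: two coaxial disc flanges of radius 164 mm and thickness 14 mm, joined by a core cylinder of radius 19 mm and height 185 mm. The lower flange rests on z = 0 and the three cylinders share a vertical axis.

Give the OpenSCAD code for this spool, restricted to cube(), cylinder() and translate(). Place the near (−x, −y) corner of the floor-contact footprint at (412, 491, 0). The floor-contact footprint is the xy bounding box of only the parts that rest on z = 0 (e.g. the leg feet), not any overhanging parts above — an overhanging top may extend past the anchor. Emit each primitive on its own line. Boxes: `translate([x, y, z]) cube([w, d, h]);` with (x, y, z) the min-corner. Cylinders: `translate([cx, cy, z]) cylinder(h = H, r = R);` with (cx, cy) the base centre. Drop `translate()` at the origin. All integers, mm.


translate([576, 655, 0]) cylinder(h = 14, r = 164);
translate([576, 655, 14]) cylinder(h = 185, r = 19);
translate([576, 655, 199]) cylinder(h = 14, r = 164);


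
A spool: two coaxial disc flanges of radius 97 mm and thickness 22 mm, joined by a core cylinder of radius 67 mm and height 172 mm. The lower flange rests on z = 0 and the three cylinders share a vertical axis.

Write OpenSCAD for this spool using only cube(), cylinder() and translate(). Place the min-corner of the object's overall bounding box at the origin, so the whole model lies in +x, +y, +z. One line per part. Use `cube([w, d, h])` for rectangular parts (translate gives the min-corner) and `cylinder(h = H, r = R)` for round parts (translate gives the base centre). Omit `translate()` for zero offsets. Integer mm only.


translate([97, 97, 0]) cylinder(h = 22, r = 97);
translate([97, 97, 22]) cylinder(h = 172, r = 67);
translate([97, 97, 194]) cylinder(h = 22, r = 97);


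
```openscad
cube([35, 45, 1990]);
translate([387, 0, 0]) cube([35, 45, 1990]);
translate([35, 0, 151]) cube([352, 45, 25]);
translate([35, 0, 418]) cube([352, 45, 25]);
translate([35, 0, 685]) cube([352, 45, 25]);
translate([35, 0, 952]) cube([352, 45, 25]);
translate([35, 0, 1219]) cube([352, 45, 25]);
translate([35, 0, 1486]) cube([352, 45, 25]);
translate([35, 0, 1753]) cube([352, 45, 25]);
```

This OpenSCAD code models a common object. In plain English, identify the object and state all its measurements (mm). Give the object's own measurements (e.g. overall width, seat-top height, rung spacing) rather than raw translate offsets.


A straight ladder. Two 35×45 mm vertical rails, 1990 mm tall, stand 422 mm apart (outside-to-outside) with their front faces coplanar on the −y side. 7 rungs, each 45 mm deep and 25 mm tall, span between the inner faces of the rails, front faces flush with the rails. The lowest rung's underside is at z = 151 mm and rungs are spaced 267 mm apart (underside to underside).


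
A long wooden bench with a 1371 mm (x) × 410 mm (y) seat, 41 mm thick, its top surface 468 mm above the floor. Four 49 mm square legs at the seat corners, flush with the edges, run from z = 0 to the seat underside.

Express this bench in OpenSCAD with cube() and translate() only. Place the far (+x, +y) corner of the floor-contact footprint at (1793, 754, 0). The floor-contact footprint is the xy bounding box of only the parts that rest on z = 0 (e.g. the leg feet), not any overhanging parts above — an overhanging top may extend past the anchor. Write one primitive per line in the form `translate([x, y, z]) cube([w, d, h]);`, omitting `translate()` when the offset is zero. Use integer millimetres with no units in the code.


translate([422, 344, 427]) cube([1371, 410, 41]);
translate([422, 344, 0]) cube([49, 49, 427]);
translate([422, 705, 0]) cube([49, 49, 427]);
translate([1744, 344, 0]) cube([49, 49, 427]);
translate([1744, 705, 0]) cube([49, 49, 427]);


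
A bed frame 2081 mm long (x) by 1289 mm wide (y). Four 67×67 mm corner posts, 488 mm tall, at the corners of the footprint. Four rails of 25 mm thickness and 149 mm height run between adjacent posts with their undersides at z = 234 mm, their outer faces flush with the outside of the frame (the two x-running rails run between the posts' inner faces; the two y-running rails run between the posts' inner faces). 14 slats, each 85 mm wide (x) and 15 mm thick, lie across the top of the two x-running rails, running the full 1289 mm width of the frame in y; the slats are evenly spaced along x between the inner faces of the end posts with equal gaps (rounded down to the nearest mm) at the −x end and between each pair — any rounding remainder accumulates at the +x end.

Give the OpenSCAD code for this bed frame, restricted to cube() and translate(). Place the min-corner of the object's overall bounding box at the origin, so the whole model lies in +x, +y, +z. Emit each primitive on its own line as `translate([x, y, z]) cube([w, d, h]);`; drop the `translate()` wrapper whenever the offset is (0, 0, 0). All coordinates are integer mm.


// slat z = rail_z + rail_h = 234 + 149 = 383
// slat gap = ⌊(1947 − 14·85) / 15⌋ = 50
cube([67, 67, 488]);
translate([0, 1222, 0]) cube([67, 67, 488]);
translate([2014, 0, 0]) cube([67, 67, 488]);
translate([2014, 1222, 0]) cube([67, 67, 488]);
translate([67, 0, 234]) cube([1947, 25, 149]);
translate([67, 1264, 234]) cube([1947, 25, 149]);
translate([0, 67, 234]) cube([25, 1155, 149]);
translate([2056, 67, 234]) cube([25, 1155, 149]);
translate([117, 0, 383]) cube([85, 1289, 15]);
translate([252, 0, 383]) cube([85, 1289, 15]);
translate([387, 0, 383]) cube([85, 1289, 15]);
translate([522, 0, 383]) cube([85, 1289, 15]);
translate([657, 0, 383]) cube([85, 1289, 15]);
translate([792, 0, 383]) cube([85, 1289, 15]);
translate([927, 0, 383]) cube([85, 1289, 15]);
translate([1062, 0, 383]) cube([85, 1289, 15]);
translate([1197, 0, 383]) cube([85, 1289, 15]);
translate([1332, 0, 383]) cube([85, 1289, 15]);
translate([1467, 0, 383]) cube([85, 1289, 15]);
translate([1602, 0, 383]) cube([85, 1289, 15]);
translate([1737, 0, 383]) cube([85, 1289, 15]);
translate([1872, 0, 383]) cube([85, 1289, 15]);


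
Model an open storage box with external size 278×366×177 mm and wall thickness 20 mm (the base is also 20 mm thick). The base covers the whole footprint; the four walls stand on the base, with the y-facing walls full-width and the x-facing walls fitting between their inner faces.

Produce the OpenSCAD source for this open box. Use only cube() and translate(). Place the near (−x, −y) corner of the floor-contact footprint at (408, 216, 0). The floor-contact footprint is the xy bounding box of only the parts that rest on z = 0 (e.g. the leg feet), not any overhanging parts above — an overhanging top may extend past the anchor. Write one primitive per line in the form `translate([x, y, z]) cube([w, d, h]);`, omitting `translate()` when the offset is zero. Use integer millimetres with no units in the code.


translate([408, 216, 0]) cube([278, 366, 20]);
translate([408, 216, 20]) cube([278, 20, 157]);
translate([408, 562, 20]) cube([278, 20, 157]);
translate([408, 236, 20]) cube([20, 326, 157]);
translate([666, 236, 20]) cube([20, 326, 157]);


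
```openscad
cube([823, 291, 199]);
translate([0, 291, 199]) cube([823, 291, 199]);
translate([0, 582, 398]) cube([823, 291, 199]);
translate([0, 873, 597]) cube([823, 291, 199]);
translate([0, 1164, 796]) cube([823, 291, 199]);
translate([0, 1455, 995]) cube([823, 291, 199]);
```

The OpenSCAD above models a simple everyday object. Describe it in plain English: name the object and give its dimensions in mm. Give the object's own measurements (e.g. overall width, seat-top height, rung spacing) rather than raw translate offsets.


A straight staircase of 6 solid steps. Each step is 823 mm wide (x), 291 mm deep (y, the going) and 199 mm tall (the rise). The first step rests on the floor; each subsequent step sits one going further in +y and one rise higher in +z, directly behind and above the previous step with no overlap.


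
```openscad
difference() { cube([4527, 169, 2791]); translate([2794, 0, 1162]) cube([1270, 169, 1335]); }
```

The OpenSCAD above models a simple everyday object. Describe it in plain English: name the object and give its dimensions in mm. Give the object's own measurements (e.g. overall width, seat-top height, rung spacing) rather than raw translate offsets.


A wall 4527 mm long (x), 169 mm thick (y), 2791 mm tall, with a rectangular window opening cut through it. The opening is 1270 mm wide and 1335 mm tall; its sill is at z = 1162 mm and its near (−x) edge is 2794 mm from the wall's −x end. The opening passes through the full wall thickness.


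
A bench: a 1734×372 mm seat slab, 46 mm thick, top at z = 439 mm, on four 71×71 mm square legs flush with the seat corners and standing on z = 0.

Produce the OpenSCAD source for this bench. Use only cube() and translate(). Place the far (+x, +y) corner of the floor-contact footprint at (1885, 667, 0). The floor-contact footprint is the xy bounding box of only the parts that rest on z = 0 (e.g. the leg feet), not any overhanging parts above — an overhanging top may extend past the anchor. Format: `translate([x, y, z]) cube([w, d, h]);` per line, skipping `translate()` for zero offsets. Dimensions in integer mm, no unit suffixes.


translate([151, 295, 393]) cube([1734, 372, 46]);
translate([151, 295, 0]) cube([71, 71, 393]);
translate([151, 596, 0]) cube([71, 71, 393]);
translate([1814, 295, 0]) cube([71, 71, 393]);
translate([1814, 596, 0]) cube([71, 71, 393]);


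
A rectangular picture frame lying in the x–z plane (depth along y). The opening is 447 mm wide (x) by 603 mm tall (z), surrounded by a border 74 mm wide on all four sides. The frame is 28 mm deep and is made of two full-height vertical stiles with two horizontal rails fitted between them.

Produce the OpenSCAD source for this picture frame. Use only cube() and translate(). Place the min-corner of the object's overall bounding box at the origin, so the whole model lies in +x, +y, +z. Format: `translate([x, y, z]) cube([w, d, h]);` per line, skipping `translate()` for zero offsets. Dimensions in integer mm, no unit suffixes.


cube([74, 28, 751]);
translate([521, 0, 0]) cube([74, 28, 751]);
translate([74, 0, 0]) cube([447, 28, 74]);
translate([74, 0, 677]) cube([447, 28, 74]);


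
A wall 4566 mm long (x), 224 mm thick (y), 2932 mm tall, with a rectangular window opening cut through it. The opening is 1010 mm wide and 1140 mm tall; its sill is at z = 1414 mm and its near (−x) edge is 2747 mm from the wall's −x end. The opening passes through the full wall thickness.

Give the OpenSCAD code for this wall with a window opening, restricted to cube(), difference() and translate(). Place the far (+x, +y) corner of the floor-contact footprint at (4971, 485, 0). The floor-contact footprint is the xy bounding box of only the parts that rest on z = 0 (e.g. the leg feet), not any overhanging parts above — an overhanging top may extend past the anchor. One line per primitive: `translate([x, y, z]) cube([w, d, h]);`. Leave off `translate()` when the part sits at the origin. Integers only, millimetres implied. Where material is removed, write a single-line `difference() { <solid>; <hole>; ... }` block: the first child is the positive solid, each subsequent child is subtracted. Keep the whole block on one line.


difference() { translate([405, 261, 0]) cube([4566, 224, 2932]); translate([3152, 261, 1414]) cube([1010, 224, 1140]); }


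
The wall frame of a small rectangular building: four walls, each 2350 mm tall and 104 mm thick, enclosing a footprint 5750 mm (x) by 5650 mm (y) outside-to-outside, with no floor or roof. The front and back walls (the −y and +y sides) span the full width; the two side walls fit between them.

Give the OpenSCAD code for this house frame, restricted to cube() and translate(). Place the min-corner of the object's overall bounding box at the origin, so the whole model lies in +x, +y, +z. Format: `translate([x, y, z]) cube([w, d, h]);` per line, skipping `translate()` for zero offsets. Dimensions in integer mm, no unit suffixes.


cube([5750, 104, 2350]);
translate([0, 5546, 0]) cube([5750, 104, 2350]);
translate([0, 104, 0]) cube([104, 5442, 2350]);
translate([5646, 104, 0]) cube([104, 5442, 2350]);


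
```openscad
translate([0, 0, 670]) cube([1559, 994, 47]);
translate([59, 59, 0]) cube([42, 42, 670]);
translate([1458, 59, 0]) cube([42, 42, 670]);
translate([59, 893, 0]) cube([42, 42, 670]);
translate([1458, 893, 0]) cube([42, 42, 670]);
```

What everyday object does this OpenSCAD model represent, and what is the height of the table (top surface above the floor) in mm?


A table. The table height is 717 mm.

A 1559×994×47 slab sits at z = 670 on four 42 mm square posts — a table. The top surface is at 670 + 47 = 717 mm.


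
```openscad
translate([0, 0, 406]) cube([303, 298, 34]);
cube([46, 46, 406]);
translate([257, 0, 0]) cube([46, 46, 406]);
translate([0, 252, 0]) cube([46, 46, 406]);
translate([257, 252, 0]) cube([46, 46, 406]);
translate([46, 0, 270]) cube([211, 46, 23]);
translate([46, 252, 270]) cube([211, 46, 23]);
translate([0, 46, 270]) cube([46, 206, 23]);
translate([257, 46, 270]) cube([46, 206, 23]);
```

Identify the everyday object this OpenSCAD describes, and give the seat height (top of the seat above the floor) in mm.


A stool. The seat height is 440 mm.

A 303×298×34 slab at z = 406 on four corner posts — a stool. The seat top is 406 + 34 = 440 mm.


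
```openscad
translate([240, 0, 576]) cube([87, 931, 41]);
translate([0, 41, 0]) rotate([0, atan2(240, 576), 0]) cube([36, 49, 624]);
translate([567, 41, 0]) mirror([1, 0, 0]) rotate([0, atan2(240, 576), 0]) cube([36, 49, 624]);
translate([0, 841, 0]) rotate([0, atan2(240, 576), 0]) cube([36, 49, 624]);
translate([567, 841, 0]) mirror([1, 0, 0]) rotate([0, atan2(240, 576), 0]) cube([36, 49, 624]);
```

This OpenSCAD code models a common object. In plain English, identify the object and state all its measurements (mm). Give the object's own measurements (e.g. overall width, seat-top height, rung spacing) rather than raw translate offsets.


A sawhorse. A 87×931×41 mm beam (x, y, z) sits on two A-frame leg pairs. Each pair is two raked legs of 36×49 mm section (49 mm along y) splaying symmetrically in x. Each leg rises 576 mm vertically over 240 mm of horizontal reach and is 624 mm long along its own axis. Every leg's outer bottom edge rests on the floor and its outer top edge meets a bottom edge of the beam — the left legs (tilting toward +x) meet the beam's −x bottom edge, the right legs (their mirror images, tilting toward −x) meet its +x bottom edge — so the leg tops tuck under the beam, the beam's underside is 576 mm above the floor, and the feet are 567 mm apart outside-to-outside with the beam centred between them. The two leg pairs are set in 41 mm from either end of the beam.


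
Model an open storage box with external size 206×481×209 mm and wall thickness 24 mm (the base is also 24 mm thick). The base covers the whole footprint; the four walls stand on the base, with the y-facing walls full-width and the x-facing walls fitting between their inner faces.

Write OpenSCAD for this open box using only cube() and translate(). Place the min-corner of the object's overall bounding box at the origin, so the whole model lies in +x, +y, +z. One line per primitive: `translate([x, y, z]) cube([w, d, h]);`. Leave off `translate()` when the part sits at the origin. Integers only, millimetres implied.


cube([206, 481, 24]);
translate([0, 0, 24]) cube([206, 24, 185]);
translate([0, 457, 24]) cube([206, 24, 185]);
translate([0, 24, 24]) cube([24, 433, 185]);
translate([182, 24, 24]) cube([24, 433, 185]);


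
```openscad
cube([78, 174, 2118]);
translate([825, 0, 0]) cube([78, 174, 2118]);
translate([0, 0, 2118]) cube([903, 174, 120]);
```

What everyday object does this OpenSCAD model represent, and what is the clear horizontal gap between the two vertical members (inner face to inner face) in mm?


A door frame. The clear opening width is 747 mm.

Two 2118 mm tall posts with a header on top — a door frame. The left jamb is 78 mm wide at x = 0; the right jamb starts at x = 825. The clear opening is 825 − 78 = 747 mm.


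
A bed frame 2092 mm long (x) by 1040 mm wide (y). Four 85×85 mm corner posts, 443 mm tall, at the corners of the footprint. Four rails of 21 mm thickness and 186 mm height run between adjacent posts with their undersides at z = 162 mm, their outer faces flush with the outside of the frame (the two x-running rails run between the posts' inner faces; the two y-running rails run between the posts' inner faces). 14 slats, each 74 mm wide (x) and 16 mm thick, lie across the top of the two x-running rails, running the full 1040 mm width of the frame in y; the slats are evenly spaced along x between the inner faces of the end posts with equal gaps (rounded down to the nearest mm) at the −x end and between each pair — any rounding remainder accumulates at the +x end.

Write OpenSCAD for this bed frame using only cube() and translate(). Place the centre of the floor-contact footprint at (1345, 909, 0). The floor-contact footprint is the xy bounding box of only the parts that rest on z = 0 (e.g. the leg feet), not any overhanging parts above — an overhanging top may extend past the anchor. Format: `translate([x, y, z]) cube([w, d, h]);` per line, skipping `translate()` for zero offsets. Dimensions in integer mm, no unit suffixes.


translate([299, 389, 0]) cube([85, 85, 443]);
translate([299, 1344, 0]) cube([85, 85, 443]);
translate([2306, 389, 0]) cube([85, 85, 443]);
translate([2306, 1344, 0]) cube([85, 85, 443]);
translate([384, 389, 162]) cube([1922, 21, 186]);
translate([384, 1408, 162]) cube([1922, 21, 186]);
translate([299, 474, 162]) cube([21, 870, 186]);
translate([2370, 474, 162]) cube([21, 870, 186]);
translate([443, 389, 348]) cube([74, 1040, 16]);
translate([576, 389, 348]) cube([74, 1040, 16]);
translate([709, 389, 348]) cube([74, 1040, 16]);
translate([842, 389, 348]) cube([74, 1040, 16]);
translate([975, 389, 348]) cube([74, 1040, 16]);
translate([1108, 389, 348]) cube([74, 1040, 16]);
translate([1241, 389, 348]) cube([74, 1040, 16]);
translate([1374, 389, 348]) cube([74, 1040, 16]);
translate([1507, 389, 348]) cube([74, 1040, 16]);
translate([1640, 389, 348]) cube([74, 1040, 16]);
translate([1773, 389, 348]) cube([74, 1040, 16]);
translate([1906, 389, 348]) cube([74, 1040, 16]);
translate([2039, 389, 348]) cube([74, 1040, 16]);
translate([2172, 389, 348]) cube([74, 1040, 16]);


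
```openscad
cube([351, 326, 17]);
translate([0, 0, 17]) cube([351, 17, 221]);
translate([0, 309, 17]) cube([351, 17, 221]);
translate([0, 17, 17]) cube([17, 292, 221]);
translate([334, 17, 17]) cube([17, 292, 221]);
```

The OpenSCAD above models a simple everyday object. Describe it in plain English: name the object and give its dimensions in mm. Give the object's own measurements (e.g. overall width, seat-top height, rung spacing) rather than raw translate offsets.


An open-topped rectangular box: outside dimensions 351×326×238 mm, with a uniform wall and base thickness of 17 mm. The base is a full 351×326 slab on the floor; four walls sit on top of the base. The front and back walls (the −y and +y sides) span the full width; the two side walls fit between them.


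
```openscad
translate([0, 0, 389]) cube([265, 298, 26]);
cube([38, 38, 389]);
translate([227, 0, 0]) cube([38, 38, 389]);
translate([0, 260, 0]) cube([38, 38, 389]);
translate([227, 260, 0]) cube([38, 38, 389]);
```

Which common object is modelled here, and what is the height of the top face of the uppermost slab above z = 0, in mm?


A stool. The seat height is 415 mm.

A 265×298×26 slab at z = 389 on four corner posts — a stool. The seat top is 389 + 26 = 415 mm.


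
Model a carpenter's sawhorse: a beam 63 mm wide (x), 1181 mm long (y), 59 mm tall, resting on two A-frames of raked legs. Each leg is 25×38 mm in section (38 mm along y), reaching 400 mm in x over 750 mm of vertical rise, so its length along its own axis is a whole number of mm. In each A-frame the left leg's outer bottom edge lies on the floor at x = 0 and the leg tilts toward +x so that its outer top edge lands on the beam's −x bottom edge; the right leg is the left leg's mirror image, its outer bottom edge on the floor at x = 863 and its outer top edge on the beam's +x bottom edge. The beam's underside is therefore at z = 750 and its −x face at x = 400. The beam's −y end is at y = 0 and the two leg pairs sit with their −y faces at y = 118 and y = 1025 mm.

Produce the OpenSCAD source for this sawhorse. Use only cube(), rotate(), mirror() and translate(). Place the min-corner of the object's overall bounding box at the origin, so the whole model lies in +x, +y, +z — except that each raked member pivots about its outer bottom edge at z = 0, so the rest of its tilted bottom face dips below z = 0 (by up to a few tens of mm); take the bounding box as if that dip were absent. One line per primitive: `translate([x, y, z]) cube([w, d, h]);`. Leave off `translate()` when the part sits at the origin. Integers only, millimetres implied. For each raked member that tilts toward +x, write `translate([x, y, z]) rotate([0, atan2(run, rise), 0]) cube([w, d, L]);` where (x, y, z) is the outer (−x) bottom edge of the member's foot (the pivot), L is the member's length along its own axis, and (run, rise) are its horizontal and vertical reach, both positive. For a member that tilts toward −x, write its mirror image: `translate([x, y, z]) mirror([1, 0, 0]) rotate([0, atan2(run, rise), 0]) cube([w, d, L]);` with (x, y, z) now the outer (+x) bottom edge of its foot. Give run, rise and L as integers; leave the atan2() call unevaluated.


translate([400, 0, 750]) cube([63, 1181, 59]);
translate([0, 118, 0]) rotate([0, atan2(400, 750), 0]) cube([25, 38, 850]);
translate([863, 118, 0]) mirror([1, 0, 0]) rotate([0, atan2(400, 750), 0]) cube([25, 38, 850]);
translate([0, 1025, 0]) rotate([0, atan2(400, 750), 0]) cube([25, 38, 850]);
translate([863, 1025, 0]) mirror([1, 0, 0]) rotate([0, atan2(400, 750), 0]) cube([25, 38, 850]);


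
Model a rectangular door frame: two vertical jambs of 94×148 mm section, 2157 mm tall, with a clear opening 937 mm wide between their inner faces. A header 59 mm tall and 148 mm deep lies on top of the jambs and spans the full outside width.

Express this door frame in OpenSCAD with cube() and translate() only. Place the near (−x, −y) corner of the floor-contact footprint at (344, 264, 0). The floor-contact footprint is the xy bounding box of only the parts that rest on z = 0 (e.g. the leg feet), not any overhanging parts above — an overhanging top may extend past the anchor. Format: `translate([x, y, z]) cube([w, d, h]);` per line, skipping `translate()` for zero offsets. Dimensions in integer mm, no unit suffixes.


translate([344, 264, 0]) cube([94, 148, 2157]);
translate([1375, 264, 0]) cube([94, 148, 2157]);
translate([344, 264, 2157]) cube([1125, 148, 59]);


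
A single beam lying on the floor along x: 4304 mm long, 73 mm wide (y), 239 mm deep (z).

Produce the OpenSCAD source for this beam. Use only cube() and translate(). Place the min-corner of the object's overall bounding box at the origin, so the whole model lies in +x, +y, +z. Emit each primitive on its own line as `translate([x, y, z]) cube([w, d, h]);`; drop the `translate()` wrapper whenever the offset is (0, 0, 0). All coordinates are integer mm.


cube([4304, 73, 239]);


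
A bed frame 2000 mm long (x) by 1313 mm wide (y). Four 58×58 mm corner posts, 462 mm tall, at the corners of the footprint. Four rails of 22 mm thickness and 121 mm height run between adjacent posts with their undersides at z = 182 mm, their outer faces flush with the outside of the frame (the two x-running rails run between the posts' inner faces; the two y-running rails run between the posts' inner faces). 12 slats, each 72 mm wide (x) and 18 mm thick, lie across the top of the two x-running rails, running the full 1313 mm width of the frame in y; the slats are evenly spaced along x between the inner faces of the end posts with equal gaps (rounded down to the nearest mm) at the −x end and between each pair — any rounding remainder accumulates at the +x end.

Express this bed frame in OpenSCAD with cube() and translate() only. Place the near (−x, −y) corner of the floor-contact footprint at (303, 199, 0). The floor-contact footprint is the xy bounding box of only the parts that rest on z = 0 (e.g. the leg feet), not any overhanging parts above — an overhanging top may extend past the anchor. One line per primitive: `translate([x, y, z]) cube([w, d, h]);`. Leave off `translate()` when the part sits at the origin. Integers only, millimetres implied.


translate([303, 199, 0]) cube([58, 58, 462]);
translate([303, 1454, 0]) cube([58, 58, 462]);
translate([2245, 199, 0]) cube([58, 58, 462]);
translate([2245, 1454, 0]) cube([58, 58, 462]);
translate([361, 199, 182]) cube([1884, 22, 121]);
translate([361, 1490, 182]) cube([1884, 22, 121]);
translate([303, 257, 182]) cube([22, 1197, 121]);
translate([2281, 257, 182]) cube([22, 1197, 121]);
translate([439, 199, 303]) cube([72, 1313, 18]);
translate([589, 199, 303]) cube([72, 1313, 18]);
translate([739, 199, 303]) cube([72, 1313, 18]);
translate([889, 199, 303]) cube([72, 1313, 18]);
translate([1039, 199, 303]) cube([72, 1313, 18]);
translate([1189, 199, 303]) cube([72, 1313, 18]);
translate([1339, 199, 303]) cube([72, 1313, 18]);
translate([1489, 199, 303]) cube([72, 1313, 18]);
translate([1639, 199, 303]) cube([72, 1313, 18]);
translate([1789, 199, 303]) cube([72, 1313, 18]);
translate([1939, 199, 303]) cube([72, 1313, 18]);
translate([2089, 199, 303]) cube([72, 1313, 18]);


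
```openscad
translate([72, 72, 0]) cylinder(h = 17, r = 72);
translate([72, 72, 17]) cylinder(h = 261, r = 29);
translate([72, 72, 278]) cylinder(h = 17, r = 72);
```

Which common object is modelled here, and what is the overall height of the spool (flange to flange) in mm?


A spool. The overall height is 295 mm.

Three coaxial cylinders, large–small–large — a spool. Two 17 mm flanges and a 261 mm core give 17 + 261 + 17 = 295 mm.


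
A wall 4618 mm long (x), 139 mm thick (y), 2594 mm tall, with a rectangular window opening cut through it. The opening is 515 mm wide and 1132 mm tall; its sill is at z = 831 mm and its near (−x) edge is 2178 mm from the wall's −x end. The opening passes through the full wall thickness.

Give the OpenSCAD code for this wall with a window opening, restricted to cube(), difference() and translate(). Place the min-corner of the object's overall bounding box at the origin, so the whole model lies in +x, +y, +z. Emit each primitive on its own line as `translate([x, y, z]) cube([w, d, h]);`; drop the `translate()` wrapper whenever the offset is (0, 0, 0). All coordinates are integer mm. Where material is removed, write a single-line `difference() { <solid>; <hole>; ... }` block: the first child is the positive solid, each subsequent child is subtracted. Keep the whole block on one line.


difference() { cube([4618, 139, 2594]); translate([2178, 0, 831]) cube([515, 139, 1132]); }


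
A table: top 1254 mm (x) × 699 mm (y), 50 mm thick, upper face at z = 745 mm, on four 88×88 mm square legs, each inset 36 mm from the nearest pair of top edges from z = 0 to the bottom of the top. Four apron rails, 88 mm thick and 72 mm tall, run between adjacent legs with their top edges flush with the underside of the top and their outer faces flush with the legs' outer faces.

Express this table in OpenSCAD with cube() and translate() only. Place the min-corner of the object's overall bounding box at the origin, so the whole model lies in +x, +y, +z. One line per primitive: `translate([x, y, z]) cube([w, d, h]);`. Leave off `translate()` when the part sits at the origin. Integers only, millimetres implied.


translate([0, 0, 695]) cube([1254, 699, 50]);
translate([36, 36, 0]) cube([88, 88, 695]);
translate([1130, 36, 0]) cube([88, 88, 695]);
translate([36, 575, 0]) cube([88, 88, 695]);
translate([1130, 575, 0]) cube([88, 88, 695]);
translate([124, 36, 623]) cube([1006, 88, 72]);
translate([124, 575, 623]) cube([1006, 88, 72]);
translate([36, 124, 623]) cube([88, 451, 72]);
translate([1130, 124, 623]) cube([88, 451, 72]);


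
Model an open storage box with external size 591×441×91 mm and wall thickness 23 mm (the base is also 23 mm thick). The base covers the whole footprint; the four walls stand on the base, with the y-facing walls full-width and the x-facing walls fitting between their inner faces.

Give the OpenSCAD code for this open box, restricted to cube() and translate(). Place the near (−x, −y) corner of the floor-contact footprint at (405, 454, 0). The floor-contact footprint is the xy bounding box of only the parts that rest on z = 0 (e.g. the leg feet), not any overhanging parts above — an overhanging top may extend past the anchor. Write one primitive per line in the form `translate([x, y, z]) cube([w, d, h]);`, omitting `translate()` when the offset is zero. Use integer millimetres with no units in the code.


translate([405, 454, 0]) cube([591, 441, 23]);
translate([405, 454, 23]) cube([591, 23, 68]);
translate([405, 872, 23]) cube([591, 23, 68]);
translate([405, 477, 23]) cube([23, 395, 68]);
translate([973, 477, 23]) cube([23, 395, 68]);


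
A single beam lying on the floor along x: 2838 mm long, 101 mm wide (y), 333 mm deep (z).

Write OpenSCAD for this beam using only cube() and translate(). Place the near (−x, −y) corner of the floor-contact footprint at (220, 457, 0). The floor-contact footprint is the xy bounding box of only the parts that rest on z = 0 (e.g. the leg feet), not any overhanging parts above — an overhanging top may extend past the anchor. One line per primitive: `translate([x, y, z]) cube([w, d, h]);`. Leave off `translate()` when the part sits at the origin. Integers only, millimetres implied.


translate([220, 457, 0]) cube([2838, 101, 333]);
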